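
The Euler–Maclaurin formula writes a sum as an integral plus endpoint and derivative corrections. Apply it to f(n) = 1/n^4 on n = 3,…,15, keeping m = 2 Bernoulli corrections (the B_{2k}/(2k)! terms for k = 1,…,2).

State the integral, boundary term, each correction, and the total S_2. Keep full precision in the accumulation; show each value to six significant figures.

∫_3^15 1/x^4 dx evaluates to 0.0122469.
Endpoint term: (f(3) + f(15))/2 = (0.0123457 + 1.97531e-05)/2 = 0.00618272.
So far: 0.0184296.
Correction k=1: B_{2}/2! · (f^{(1)}(15) − f^{(1)}(3)) = 1/12 · (-5.26749e-06 − (-0.0164609)) = 0.00137130.
After k=1: 0.0198009.
Correction k=2: B_{4}/4! · (f^{(3)}(15) − f^{(3)}(3)) = −1/720 · (-7.02332e-07 − (-0.0548697)) = -7.62069e-05.

S_2 ≈ 0.0197247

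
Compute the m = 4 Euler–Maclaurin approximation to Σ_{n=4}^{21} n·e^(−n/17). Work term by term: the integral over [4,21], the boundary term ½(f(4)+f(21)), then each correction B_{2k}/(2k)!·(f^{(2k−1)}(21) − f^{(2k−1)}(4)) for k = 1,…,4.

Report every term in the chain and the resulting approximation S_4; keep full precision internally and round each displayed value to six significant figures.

Integral: ∫_4^21 x·e^(−x/17) dx = 94.3268.
Endpoint term: (f(4) + f(21))/2 = (3.16135 + 6.10573)/2 = 4.63354.
Integral + boundary = 98.9603.
Order-1 term: 1/12 · (-0.0684116 − 0.604376) = -0.0560657.
After k=1: 98.9043.
Order-2 term: −1/720 · (0.00177539 − 0.00756074) = 8.03521e-06.
After k=2: 98.9043.
Order-3 term: 1/30240 · (1.31055e-05 − 4.50872e-05) = -1.05760e-09.
After k=3: 98.9043.
Order-4 term: −1/1209600 · (6.94388e-08 − 2.21497e-07) = 1.25710e-13.

S_4 ≈ 98.9043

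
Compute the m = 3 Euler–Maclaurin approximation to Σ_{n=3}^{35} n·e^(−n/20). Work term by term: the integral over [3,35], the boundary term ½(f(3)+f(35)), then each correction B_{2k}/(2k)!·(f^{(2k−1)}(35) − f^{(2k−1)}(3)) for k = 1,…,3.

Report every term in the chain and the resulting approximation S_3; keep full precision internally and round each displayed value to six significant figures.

S_3 ≈ 209.035

Integral: ∫_3^35 x·e^(−x/20) dx = 204.774.
Endpoint term: (f(3) + f(35))/2 = (2.58212 + 6.08209)/2 = 4.33211.
So far: 209.106.
Order-1 term: 1/12 · (-0.130330 − 0.731602) = -0.0718277.
After k=1: 209.035.
Order-2 term: −1/720 · (0.000543044 − 0.00613254) = 7.76320e-06.
After k=2: 209.035.
Order-3 term: 1/30240 · (3.52978e-06 − 2.60902e-05) = -7.46046e-10.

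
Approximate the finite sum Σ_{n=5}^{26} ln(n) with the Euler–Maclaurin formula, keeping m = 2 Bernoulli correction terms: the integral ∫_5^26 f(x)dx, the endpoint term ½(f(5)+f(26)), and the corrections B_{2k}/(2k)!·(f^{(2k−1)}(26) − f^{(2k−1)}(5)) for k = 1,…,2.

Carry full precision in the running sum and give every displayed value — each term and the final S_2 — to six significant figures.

S_2 ≈ 58.0836

Integral: ∫_5^26 ln(x) dx = 55.6633.
½[f(5) + f(26)] = ½[1.60944 + 3.25810] = 2.43377.
Running total after boundary: 58.0971.
k=1: B_{2}/(2)! × [f^{(1)}(26) − f^{(1)}(5)] = 1/12 × (0.0384615 − 0.200000) = -0.0134615.
Running total after k=1: 58.0836.
k=2: B_{4}/(4)! × [f^{(3)}(26) − f^{(3)}(5)] = −1/720 × (0.000113792 − 0.0160000) = 2.20642e-05.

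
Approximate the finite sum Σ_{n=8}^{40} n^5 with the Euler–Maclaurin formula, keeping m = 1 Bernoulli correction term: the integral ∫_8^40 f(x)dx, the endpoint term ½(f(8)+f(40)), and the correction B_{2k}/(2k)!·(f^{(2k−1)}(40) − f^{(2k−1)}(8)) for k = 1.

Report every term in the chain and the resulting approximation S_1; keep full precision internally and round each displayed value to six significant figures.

S_1 ≈ 7.34904e+08

Integral: ∫_8^40 x^5 dx = 6.82623e+08.
Boundary: ½(f(8) + f(40)) = ½(32768.0 + 1.02400e+08) = 5.12164e+07.
So far: 7.33839e+08.
k=1: B_{2}/(2)! × [f^{(1)}(40) − f^{(1)}(8)] = 1/12 × (1.28000e+07 − 20480.0) = 1.06496e+06.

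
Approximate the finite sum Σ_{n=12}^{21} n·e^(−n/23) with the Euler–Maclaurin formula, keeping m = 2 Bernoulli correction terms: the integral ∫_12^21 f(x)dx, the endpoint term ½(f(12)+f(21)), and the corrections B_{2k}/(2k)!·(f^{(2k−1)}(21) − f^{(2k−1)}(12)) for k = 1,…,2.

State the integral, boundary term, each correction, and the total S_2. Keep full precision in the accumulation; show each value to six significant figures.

The integral term ∫_12^21 x·e^(−x/23) dx = 71.6408.
Endpoint term: (f(12) + f(21))/2 = (7.12185 + 8.42732)/2 = 7.77459.
Running total after boundary: 79.4154.
Correction k=1: B_{2}/2! · (f^{(1)}(21) − f^{(1)}(12)) = 1/12 · (0.0348957 − 0.283842) = -0.0207455.
Running total after k=1: 79.3947.
Correction k=2: B_{4}/4! · (f^{(3)}(21) − f^{(3)}(12)) = −1/720 · (0.00158317 − 0.00278037) = 1.66278e-06.

S_2 ≈ 79.3947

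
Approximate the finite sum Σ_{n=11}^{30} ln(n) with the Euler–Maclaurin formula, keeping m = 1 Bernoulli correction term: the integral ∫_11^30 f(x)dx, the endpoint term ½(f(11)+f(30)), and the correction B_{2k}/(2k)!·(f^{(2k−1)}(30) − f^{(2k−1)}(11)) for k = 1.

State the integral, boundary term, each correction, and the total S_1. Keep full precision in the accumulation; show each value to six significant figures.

∫_11^30 ln(x) dx evaluates to 56.6591.
Endpoint term: (f(11) + f(30))/2 = (2.39790 + 3.40120)/2 = 2.89955.
Integral + boundary = 59.5586.
k=1: B_{2}/(2)! × [f^{(1)}(30) − f^{(1)}(11)] = 1/12 × (0.0333333 − 0.0909091) = -0.00479798.

S_1 ≈ 59.5538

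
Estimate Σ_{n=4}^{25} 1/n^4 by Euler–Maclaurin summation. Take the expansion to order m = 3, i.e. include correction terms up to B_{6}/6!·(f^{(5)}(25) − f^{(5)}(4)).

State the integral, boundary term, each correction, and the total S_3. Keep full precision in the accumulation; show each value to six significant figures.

S_3 ≈ 0.00745757

Integral: ∫_4^25 1/x^4 dx = 0.00518700.
Endpoint term: (f(4) + f(25))/2 = (0.00390625 + 2.56000e-06)/2 = 0.00195441.
Integral + boundary = 0.00714140.
k=1: B_{2}/(2)! × [f^{(1)}(25) − f^{(1)}(4)] = 1/12 × (-4.09600e-07 − (-0.00390625)) = 0.000325487.
Partial sum through k=1: 0.00746689.
k=2: B_{4}/(4)! × [f^{(3)}(25) − f^{(3)}(4)] = −1/720 × (-1.96608e-08 − (-0.00732422)) = -1.01725e-05.
Partial sum through k=2: 0.00745672.
k=3: B_{6}/(6)! × [f^{(5)}(25) − f^{(5)}(4)] = 1/30240 × (-1.76161e-09 − (-0.0256348)) = 8.47710e-07.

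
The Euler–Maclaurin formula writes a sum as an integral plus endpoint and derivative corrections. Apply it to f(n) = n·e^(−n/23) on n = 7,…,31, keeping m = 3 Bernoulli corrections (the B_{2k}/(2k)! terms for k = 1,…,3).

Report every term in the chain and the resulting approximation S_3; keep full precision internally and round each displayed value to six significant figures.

S_3 ≈ 192.828

Integral: ∫_7^31 x·e^(−x/23) dx = 186.270.
Boundary: ½(f(7) + f(31)) = ½(5.16323 + 8.05394) = 6.60858.
Running total after boundary: 192.878.
k=1: B_{2}/(2)! × [f^{(1)}(31) − f^{(1)}(7)] = 1/12 × (-0.0903668 − 0.513116) = -0.0502902.
After k=1: 192.828.
k=2: B_{4}/(4)! × [f^{(3)}(31) − f^{(3)}(7)] = −1/720 × (0.000811422 − 0.00375865) = 4.09337e-06.
After k=2: 192.828.
k=3: B_{6}/(6)! × [f^{(5)}(31) − f^{(5)}(7)] = 1/30240 × (3.39068e-06 − 1.23768e-05) = -2.97160e-10.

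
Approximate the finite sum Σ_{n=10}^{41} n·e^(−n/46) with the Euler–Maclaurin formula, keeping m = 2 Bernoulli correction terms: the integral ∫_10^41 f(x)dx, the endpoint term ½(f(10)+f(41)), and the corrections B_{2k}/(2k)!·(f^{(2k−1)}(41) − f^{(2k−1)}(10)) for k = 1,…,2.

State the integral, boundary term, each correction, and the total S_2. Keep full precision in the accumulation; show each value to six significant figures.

∫_10^41 x·e^(−x/46) dx evaluates to 431.386.
Boundary: ½(f(10) + f(41)) = ½(8.04615 + 16.8149) = 12.4305.
Running total after boundary: 443.817.
Order-1 term: 1/12 · (0.0445783 − 0.629699) = -0.0487600.
After k=1: 443.768.
Order-2 term: −1/720 · (0.000408705 − 0.00105809) = 9.01931e-07.

S_2 ≈ 443.768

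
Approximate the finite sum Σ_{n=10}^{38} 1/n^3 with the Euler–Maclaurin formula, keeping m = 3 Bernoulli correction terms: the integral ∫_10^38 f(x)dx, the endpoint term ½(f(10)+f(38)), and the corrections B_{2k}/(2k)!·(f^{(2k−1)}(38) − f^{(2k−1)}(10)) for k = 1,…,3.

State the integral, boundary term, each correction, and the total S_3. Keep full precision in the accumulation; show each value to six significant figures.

S_3 ≈ 0.00518765

∫_10^38 1/x^3 dx evaluates to 0.00465374.
½[f(10) + f(38)] = ½[0.00100000 + 1.82242e-05] = 0.000509112.
Running total after boundary: 0.00516285.
k=1: B_{2}/(2)! × [f^{(1)}(38) − f^{(1)}(10)] = 1/12 × (-1.43876e-06 − (-0.000300000)) = 2.48801e-05.
Partial sum through k=1: 0.00518773.
k=2: B_{4}/(4)! × [f^{(3)}(38) − f^{(3)}(10)] = −1/720 × (-1.99274e-08 − (-6.00000e-05)) = -8.33057e-08.
Partial sum through k=2: 0.00518765.
k=3: B_{6}/(6)! × [f^{(5)}(38) − f^{(5)}(10)] = 1/30240 × (-5.79605e-10 − (-2.52000e-05)) = 8.33314e-10.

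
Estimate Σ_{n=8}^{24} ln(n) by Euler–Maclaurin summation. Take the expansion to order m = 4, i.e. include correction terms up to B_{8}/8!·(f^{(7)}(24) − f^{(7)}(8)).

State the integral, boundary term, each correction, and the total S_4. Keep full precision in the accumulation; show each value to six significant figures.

Integral: ∫_8^24 ln(x) dx = 43.6378.
Boundary: ½(f(8) + f(24)) = ½(2.07944 + 3.17805) = 2.62875.
Running total after boundary: 46.2665.
Correction k=1: B_{2}/2! · (f^{(1)}(24) − f^{(1)}(8)) = 1/12 · (0.0416667 − 0.125000) = -0.00694444.
After k=1: 46.2596.
Correction k=2: B_{4}/4! · (f^{(3)}(24) − f^{(3)}(8)) = −1/720 · (0.000144676 − 0.00390625) = 5.22441e-06.
After k=2: 46.2596.
Correction k=3: B_{6}/6! · (f^{(5)}(24) − f^{(5)}(8)) = 1/30240 · (3.01408e-06 − 0.000732422) = -2.41206e-08.
After k=3: 46.2596.
Correction k=4: B_{8}/8! · (f^{(7)}(24) − f^{(7)}(8)) = −1/1209600 · (1.56983e-07 − 0.000343323) = 2.83702e-10.

S_4 ≈ 46.2596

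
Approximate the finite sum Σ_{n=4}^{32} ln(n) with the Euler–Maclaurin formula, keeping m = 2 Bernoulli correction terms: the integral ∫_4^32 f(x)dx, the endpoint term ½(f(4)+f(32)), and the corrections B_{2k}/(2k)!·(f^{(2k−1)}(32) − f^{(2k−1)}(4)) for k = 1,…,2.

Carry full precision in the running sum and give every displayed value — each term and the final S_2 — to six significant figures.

∫_4^32 ln(x) dx evaluates to 77.3584.
Boundary: ½(f(4) + f(32)) = ½(1.38629 + 3.46574) = 2.42602.
Running total after boundary: 79.7844.
Correction k=1: B_{2}/2! · (f^{(1)}(32) − f^{(1)}(4)) = 1/12 · (0.0312500 − 0.250000) = -0.0182292.
Partial sum through k=1: 79.7662.
Correction k=2: B_{4}/4! · (f^{(3)}(32) − f^{(3)}(4)) = −1/720 · (6.10352e-05 − 0.0312500) = 4.33180e-05.

S_2 ≈ 79.7662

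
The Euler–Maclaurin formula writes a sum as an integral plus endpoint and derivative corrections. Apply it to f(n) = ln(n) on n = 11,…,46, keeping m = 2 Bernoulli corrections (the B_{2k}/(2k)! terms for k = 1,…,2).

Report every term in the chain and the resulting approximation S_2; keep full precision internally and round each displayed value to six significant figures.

S_2 ≈ 117.848

The integral term ∫_11^46 ln(x) dx = 114.741.
Endpoint term: (f(11) + f(46))/2 = (2.39790 + 3.82864)/2 = 3.11327.
So far: 117.854.
Correction k=1: B_{2}/2! · (f^{(1)}(46) − f^{(1)}(11)) = 1/12 · (0.0217391 − 0.0909091) = -0.00576416.
After k=1: 117.848.
Correction k=2: B_{4}/4! · (f^{(3)}(46) − f^{(3)}(11)) = −1/720 · (2.05474e-05 − 0.00150263) = 2.05845e-06.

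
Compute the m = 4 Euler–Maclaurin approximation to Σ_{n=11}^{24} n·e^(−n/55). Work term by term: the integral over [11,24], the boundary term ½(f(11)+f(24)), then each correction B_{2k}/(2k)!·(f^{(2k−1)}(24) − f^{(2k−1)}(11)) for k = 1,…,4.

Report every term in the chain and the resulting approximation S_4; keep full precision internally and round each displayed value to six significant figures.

S_4 ≈ 175.695

Integral: ∫_11^24 x·e^(−x/55) dx = 163.460.
Endpoint term: (f(11) + f(24))/2 = (9.00604 + 15.5132)/2 = 12.2596.
Integral + boundary = 175.720.
Correction k=1: B_{2}/2! · (f^{(1)}(24) − f^{(1)}(11)) = 1/12 · (0.364325 − 0.654985) = -0.0242217.
After k=1: 175.695.
Correction k=2: B_{4}/4! · (f^{(3)}(24) − f^{(3)}(11)) = −1/720 · (0.000547798 − 0.000757833) = 2.91715e-07.
After k=2: 175.695.
Correction k=3: B_{6}/6! · (f^{(5)}(24) − f^{(5)}(11)) = 1/30240 · (3.22367e-07 − 4.29469e-07) = -3.54174e-12.
After k=3: 175.695.
Correction k=4: B_{8}/8! · (f^{(7)}(24) − f^{(7)}(11)) = −1/1209600 · (1.53270e-10 − 2.01129e-10) = 3.95654e-17.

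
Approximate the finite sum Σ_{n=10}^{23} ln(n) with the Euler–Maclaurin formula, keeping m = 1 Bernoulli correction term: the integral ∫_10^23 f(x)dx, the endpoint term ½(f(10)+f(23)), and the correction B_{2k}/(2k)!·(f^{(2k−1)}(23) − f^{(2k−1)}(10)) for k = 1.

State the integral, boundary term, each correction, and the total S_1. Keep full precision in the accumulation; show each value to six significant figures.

S_1 ≈ 38.8048

The integral term ∫_10^23 ln(x) dx = 36.0905.
Boundary: ½(f(10) + f(23)) = ½(2.30259 + 3.13549) = 2.71904.
Integral + boundary = 38.8096.
Order-1 term: 1/12 · (0.0434783 − 0.100000) = -0.00471014.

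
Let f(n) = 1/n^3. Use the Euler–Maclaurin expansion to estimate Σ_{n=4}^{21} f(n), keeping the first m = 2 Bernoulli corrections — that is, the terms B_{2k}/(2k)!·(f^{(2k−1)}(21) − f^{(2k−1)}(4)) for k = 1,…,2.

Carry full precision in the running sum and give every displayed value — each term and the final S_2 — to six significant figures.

S_2 ≈ 0.0389376

∫_4^21 1/x^3 dx evaluates to 0.0301162.
Boundary: ½(f(4) + f(21)) = ½(0.0156250 + 0.000107980) = 0.00786649.
So far: 0.0379827.
Correction k=1: B_{2}/2! · (f^{(1)}(21) − f^{(1)}(4)) = 1/12 · (-1.54257e-05 − (-0.0117188)) = 0.000975277.
After k=1: 0.0389580.
Correction k=2: B_{4}/4! · (f^{(3)}(21) − f^{(3)}(4)) = −1/720 · (-6.99577e-07 − (-0.0146484)) = -2.03441e-05.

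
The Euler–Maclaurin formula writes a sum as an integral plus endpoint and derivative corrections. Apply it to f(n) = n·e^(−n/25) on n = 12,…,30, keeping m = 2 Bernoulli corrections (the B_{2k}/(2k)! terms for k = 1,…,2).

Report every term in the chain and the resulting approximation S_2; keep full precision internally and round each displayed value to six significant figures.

S_2 ≈ 166.431

Integral: ∫_12^30 x·e^(−x/25) dx = 158.233.
½[f(12) + f(30)] = ½[7.42540 + 9.03583] = 8.23061.
Running total after boundary: 166.463.
Order-1 term: 1/12 · (-0.0602388 − 0.321767) = -0.0318339.
Running total after k=1: 166.431.
Order-2 term: −1/720 · (0.000867439 − 0.00249493) = 2.26041e-06.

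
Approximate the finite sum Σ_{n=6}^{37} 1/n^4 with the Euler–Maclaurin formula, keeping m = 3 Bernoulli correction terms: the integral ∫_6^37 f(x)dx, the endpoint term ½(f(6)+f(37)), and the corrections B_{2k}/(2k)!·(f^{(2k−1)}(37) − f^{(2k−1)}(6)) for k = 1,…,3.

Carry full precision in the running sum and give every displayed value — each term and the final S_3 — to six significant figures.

S_3 ≈ 0.00196499

Integral: ∫_6^37 1/x^4 dx = 0.00153663.
Boundary: ½(f(6) + f(37)) = ½(0.000771605 + 5.33572e-07) = 0.000386069.
Running total after boundary: 0.00192270.
k=1: B_{2}/(2)! × [f^{(1)}(37) − f^{(1)}(6)] = 1/12 × (-5.76835e-08 − (-0.000514403)) = 4.28621e-05.
Running total after k=1: 0.00196556.
k=2: B_{4}/(4)! × [f^{(3)}(37) − f^{(3)}(6)] = −1/720 × (-1.26406e-09 − (-0.000428669)) = -5.95372e-07.
Running total after k=2: 0.00196497.
k=3: B_{6}/(6)! × [f^{(5)}(37) − f^{(5)}(6)] = 1/30240 × (-5.17075e-11 − (-0.000666819)) = 2.20509e-08.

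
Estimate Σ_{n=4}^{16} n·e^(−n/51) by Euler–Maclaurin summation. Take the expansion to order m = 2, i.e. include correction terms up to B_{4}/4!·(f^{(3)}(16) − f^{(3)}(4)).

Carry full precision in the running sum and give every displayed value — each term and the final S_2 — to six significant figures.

∫_4^16 x·e^(−x/51) dx evaluates to 96.5374.
Boundary: ½(f(4) + f(16)) = ½(3.69826 + 11.6915) = 7.69489.
Running total after boundary: 104.232.
Correction k=1: B_{2}/2! · (f^{(1)}(16) − f^{(1)}(4)) = 1/12 · (0.501474 − 0.852051) = -0.0292147.
After k=1: 104.203.
Correction k=2: B_{4}/4! · (f^{(3)}(16) − f^{(3)}(4)) = −1/720 · (0.000754676 − 0.00103852) = 3.94222e-07.

S_2 ≈ 104.203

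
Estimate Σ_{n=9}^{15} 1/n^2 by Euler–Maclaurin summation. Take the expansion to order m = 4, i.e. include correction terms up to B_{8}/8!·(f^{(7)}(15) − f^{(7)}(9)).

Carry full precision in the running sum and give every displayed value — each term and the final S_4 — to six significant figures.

S_4 ≈ 0.0530182

∫_9^15 1/x^2 dx evaluates to 0.0444444.
Boundary: ½(f(9) + f(15)) = ½(0.0123457 + 0.00444444) = 0.00839506.
Running total after boundary: 0.0528395.
Correction k=1: B_{2}/2! · (f^{(1)}(15) − f^{(1)}(9)) = 1/12 · (-0.000592593 − (-0.00274348)) = 0.000179241.
Running total after k=1: 0.0530187.
Correction k=2: B_{4}/4! · (f^{(3)}(15) − f^{(3)}(9)) = −1/720 · (-3.16049e-05 − (-0.000406442)) = -5.20607e-07.
Running total after k=2: 0.0530182.
Correction k=3: B_{6}/6! · (f^{(5)}(15) − f^{(5)}(9)) = 1/30240 · (-4.21399e-06 − (-0.000150534)) = 4.83863e-09.
Running total after k=3: 0.0530182.
Correction k=4: B_{8}/8! · (f^{(7)}(15) − f^{(7)}(9)) = −1/1209600 · (-1.04882e-06 − (-0.000104073)) = -8.51721e-11.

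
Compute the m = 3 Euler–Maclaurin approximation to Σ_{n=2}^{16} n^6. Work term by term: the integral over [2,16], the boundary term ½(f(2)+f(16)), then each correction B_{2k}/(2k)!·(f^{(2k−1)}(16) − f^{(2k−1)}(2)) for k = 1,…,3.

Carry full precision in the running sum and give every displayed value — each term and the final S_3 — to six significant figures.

Integral: ∫_2^16 x^6 dx = 3.83479e+07.
Boundary: ½(f(2) + f(16)) = ½(64.0000 + 1.67772e+07) = 8.38864e+06.
Running total after boundary: 4.67365e+07.
k=1: B_{2}/(2)! × [f^{(1)}(16) − f^{(1)}(2)] = 1/12 × (6.29146e+06 − 192.000) = 524272.
After k=1: 4.72608e+07.
k=2: B_{4}/(4)! × [f^{(3)}(16) − f^{(3)}(2)] = −1/720 × (491520 − 960.000) = -681.333.
After k=2: 4.72601e+07.
k=3: B_{6}/(6)! × [f^{(5)}(16) − f^{(5)}(2)] = 1/30240 × (11520.0 − 1440.00) = 0.333333.

S_3 ≈ 4.72601e+07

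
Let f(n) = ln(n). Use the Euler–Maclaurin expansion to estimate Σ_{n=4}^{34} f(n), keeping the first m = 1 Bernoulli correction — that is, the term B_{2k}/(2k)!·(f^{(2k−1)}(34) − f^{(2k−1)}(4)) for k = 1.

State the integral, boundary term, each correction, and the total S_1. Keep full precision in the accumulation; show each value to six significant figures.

Integral: ∫_4^34 ln(x) dx = 84.3511.
Boundary: ½(f(4) + f(34)) = ½(1.38629 + 3.52636) = 2.45633.
So far: 86.8074.
Order-1 term: 1/12 · (0.0294118 − 0.250000) = -0.0183824.

S_1 ≈ 86.7890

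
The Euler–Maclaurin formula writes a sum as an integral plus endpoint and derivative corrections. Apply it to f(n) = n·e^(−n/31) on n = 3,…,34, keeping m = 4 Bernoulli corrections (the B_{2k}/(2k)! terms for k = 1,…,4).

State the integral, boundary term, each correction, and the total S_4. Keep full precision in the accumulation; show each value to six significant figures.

S_4 ≈ 290.845

Integral: ∫_3^34 x·e^(−x/31) dx = 283.878.
½[f(3) + f(34)] = ½[2.72328 + 11.3542] = 7.03873.
Integral + boundary = 290.916.
Correction k=1: B_{2}/2! · (f^{(1)}(34) − f^{(1)}(3)) = 1/12 · (-0.0323174 − 0.819913) = -0.0710192.
Running total after k=1: 290.845.
Correction k=2: B_{4}/4! · (f^{(3)}(34) − f^{(3)}(3)) = −1/720 · (0.000661369 − 0.00274239) = 2.89030e-06.
Running total after k=2: 290.845.
Correction k=3: B_{6}/6! · (f^{(5)}(34) − f^{(5)}(3)) = 1/30240 · (1.41141e-06 − 4.81955e-06) = -1.12703e-10.
Running total after k=3: 290.845.
Correction k=4: B_{8}/8! · (f^{(7)}(34) − f^{(7)}(3)) = −1/1209600 · (2.22124e-09 − 7.06079e-09) = 4.00095e-15.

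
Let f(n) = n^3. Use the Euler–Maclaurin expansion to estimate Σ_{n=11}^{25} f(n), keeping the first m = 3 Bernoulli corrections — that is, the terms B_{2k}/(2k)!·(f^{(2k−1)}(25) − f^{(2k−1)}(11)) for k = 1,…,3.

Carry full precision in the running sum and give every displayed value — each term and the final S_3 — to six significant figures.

S_3 ≈ 102600

The integral term ∫_11^25 x^3 dx = 93996.0.
Boundary: ½(f(11) + f(25)) = ½(1331.00 + 15625.0) = 8478.00.
Running total after boundary: 102474.
k=1: B_{2}/(2)! × [f^{(1)}(25) − f^{(1)}(11)] = 1/12 × (1875.00 − 363.000) = 126.000.
After k=1: 102600.
k=2: B_{4}/(4)! × [f^{(3)}(25) − f^{(3)}(11)] = −1/720 × (6.00000 − 6.00000) = 0.00000.
After k=2: 102600.
k=3: B_{6}/(6)! × [f^{(5)}(25) − f^{(5)}(11)] = 1/30240 × (0.00000 − 0.00000) = 0.00000.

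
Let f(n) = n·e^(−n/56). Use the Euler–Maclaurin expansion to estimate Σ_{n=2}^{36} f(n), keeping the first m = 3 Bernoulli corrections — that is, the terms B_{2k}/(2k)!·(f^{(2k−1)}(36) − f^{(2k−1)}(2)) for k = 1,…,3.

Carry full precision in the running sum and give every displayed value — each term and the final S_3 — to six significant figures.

∫_2^36 x·e^(−x/56) dx evaluates to 425.187.
½[f(2) + f(36)] = ½[1.92983 + 18.9284] = 10.4291.
Running total after boundary: 435.616.
Order-1 term: 1/12 · (0.187781 − 0.930455) = -0.0618894.
Partial sum through k=1: 435.554.
Order-2 term: −1/720 · (0.000395203 − 0.000912081) = 7.17886e-07.
Partial sum through k=2: 435.554.
Order-3 term: 1/30240 · (2.32949e-07 − 4.87073e-07) = -8.40358e-12.

S_3 ≈ 435.554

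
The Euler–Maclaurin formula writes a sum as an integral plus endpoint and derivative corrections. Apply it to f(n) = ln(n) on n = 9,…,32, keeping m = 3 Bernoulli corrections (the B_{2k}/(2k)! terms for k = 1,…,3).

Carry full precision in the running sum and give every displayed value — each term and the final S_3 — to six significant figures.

Integral: ∫_9^32 ln(x) dx = 68.1285.
Boundary: ½(f(9) + f(32)) = ½(2.19722 + 3.46574) = 2.83148.
Integral + boundary = 70.9600.
Correction k=1: B_{2}/2! · (f^{(1)}(32) − f^{(1)}(9)) = 1/12 · (0.0312500 − 0.111111) = -0.00665509.
Running total after k=1: 70.9534.
Correction k=2: B_{4}/4! · (f^{(3)}(32) − f^{(3)}(9)) = −1/720 · (6.10352e-05 − 0.00274348) = 3.72562e-06.
Running total after k=2: 70.9534.
Correction k=3: B_{6}/6! · (f^{(5)}(32) − f^{(5)}(9)) = 1/30240 · (7.15256e-07 − 0.000406442) = -1.34169e-08.

S_3 ≈ 70.9534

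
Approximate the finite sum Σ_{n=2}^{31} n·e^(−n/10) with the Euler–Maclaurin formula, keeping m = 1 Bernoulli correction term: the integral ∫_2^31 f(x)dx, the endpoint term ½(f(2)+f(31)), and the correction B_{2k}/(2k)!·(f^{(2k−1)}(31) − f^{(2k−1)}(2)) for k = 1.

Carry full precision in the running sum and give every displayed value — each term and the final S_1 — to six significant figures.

Integral: ∫_2^31 x·e^(−x/10) dx = 79.7775.
½[f(2) + f(31)] = ½[1.63746 + 1.39653] = 1.51699.
Integral + boundary = 81.2945.
k=1: B_{2}/(2)! × [f^{(1)}(31) − f^{(1)}(2)] = 1/12 × (-0.0946033 − 0.654985) = -0.0624657.

S_1 ≈ 81.2320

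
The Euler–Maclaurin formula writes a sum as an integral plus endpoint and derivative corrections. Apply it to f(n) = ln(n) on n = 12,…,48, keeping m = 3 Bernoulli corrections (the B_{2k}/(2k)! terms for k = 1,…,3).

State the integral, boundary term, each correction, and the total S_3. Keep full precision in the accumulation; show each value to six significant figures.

S_3 ≈ 123.172

The integral term ∫_12^48 ln(x) dx = 119.999.
Boundary: ½(f(12) + f(48)) = ½(2.48491 + 3.87120) = 3.17805.
Running total after boundary: 123.177.
Order-1 term: 1/12 · (0.0208333 − 0.0833333) = -0.00520833.
Running total after k=1: 123.172.
Order-2 term: −1/720 · (1.80845e-05 − 0.00115741) = 1.58239e-06.
Running total after k=2: 123.172.
Order-3 term: 1/30240 · (9.41901e-08 − 9.64506e-05) = -3.18639e-09.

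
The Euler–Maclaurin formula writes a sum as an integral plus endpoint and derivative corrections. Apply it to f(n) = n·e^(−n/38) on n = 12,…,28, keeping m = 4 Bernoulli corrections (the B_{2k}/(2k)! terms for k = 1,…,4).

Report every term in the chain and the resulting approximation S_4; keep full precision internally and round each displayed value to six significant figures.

S_4 ≈ 196.163

The integral term ∫_12^28 x·e^(−x/38) dx = 185.118.
Endpoint term: (f(12) + f(28))/2 = (8.75056 + 13.4014)/2 = 11.0760.
Running total after boundary: 196.194.
Order-1 term: 1/12 · (0.125953 − 0.498935) = -0.0310818.
After k=1: 196.163.
Order-2 term: −1/720 · (0.000750138 − 0.00135551) = 8.40799e-07.
After k=2: 196.163.
Order-3 term: 1/30240 · (9.78567e-07 − 1.63816e-06) = -2.18119e-11.
After k=3: 196.163.
Order-4 term: −1/1209600 · (9.95601e-10 − 1.61884e-09) = 5.15241e-16.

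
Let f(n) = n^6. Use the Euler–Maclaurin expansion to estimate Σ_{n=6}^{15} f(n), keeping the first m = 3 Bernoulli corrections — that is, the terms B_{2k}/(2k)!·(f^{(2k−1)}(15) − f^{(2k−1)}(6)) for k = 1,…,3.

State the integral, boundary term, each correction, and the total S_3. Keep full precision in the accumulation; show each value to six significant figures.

S_3 ≈ 3.04624e+07

The integral term ∫_6^15 x^6 dx = 2.43685e+07.
Boundary: ½(f(6) + f(15)) = ½(46656.0 + 1.13906e+07) = 5.71864e+06.
Integral + boundary = 3.00871e+07.
k=1: B_{2}/(2)! × [f^{(1)}(15) − f^{(1)}(6)] = 1/12 × (4.55625e+06 − 46656.0) = 375800.
Partial sum through k=1: 3.04629e+07.
k=2: B_{4}/(4)! × [f^{(3)}(15) − f^{(3)}(6)] = −1/720 × (405000 − 25920.0) = -526.500.
Partial sum through k=2: 3.04624e+07.
k=3: B_{6}/(6)! × [f^{(5)}(15) − f^{(5)}(6)] = 1/30240 × (10800.0 − 4320.00) = 0.214286.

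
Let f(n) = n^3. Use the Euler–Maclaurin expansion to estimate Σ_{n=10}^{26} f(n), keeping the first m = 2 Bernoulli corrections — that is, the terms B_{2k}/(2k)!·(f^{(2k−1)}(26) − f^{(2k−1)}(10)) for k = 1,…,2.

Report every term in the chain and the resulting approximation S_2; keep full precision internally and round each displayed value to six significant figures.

S_2 ≈ 121176

The integral term ∫_10^26 x^3 dx = 111744.
½[f(10) + f(26)] = ½[1000.00 + 17576.0] = 9288.00.
So far: 121032.
Order-1 term: 1/12 · (2028.00 − 300.000) = 144.000.
After k=1: 121176.
Order-2 term: −1/720 · (6.00000 − 6.00000) = 0.00000.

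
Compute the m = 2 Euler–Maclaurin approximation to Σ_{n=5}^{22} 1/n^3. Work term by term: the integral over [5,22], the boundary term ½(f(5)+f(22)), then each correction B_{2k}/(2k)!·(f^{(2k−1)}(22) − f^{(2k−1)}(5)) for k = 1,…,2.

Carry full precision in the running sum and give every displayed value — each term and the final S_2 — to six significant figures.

S_2 ≈ 0.0234075

Integral: ∫_5^22 1/x^3 dx = 0.0189669.
½[f(5) + f(22)] = ½[0.00800000 + 9.39144e-05] = 0.00404696.
So far: 0.0230139.
k=1: B_{2}/(2)! × [f^{(1)}(22) − f^{(1)}(5)] = 1/12 × (-1.28065e-05 − (-0.00480000)) = 0.000398933.
After k=1: 0.0234128.
k=2: B_{4}/(4)! × [f^{(3)}(22) − f^{(3)}(5)] = −1/720 × (-5.29194e-07 − (-0.00384000)) = -5.33260e-06.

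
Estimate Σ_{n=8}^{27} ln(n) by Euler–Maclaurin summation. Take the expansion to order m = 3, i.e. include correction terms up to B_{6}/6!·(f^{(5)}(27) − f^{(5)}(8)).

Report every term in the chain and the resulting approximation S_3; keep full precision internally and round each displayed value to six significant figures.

∫_8^27 ln(x) dx evaluates to 53.3521.
½[f(8) + f(27)] = ½[2.07944 + 3.29584] = 2.68764.
Integral + boundary = 56.0397.
k=1: B_{2}/(2)! × [f^{(1)}(27) − f^{(1)}(8)] = 1/12 × (0.0370370 − 0.125000) = -0.00733025.
Partial sum through k=1: 56.0324.
k=2: B_{4}/(4)! × [f^{(3)}(27) − f^{(3)}(8)] = −1/720 × (0.000101611 − 0.00390625) = 5.28422e-06.
Partial sum through k=2: 56.0324.
k=3: B_{6}/(6)! × [f^{(5)}(27) − f^{(5)}(8)] = 1/30240 × (1.67260e-06 − 0.000732422) = -2.41650e-08.

S_3 ≈ 56.0324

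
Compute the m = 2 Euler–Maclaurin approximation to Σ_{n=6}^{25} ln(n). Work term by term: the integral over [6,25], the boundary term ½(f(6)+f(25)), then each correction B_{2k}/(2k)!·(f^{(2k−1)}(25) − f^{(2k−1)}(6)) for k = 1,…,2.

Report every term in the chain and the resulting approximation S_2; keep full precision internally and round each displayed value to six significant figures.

S_2 ≈ 53.2161

∫_6^25 ln(x) dx evaluates to 50.7213.
Boundary: ½(f(6) + f(25)) = ½(1.79176 + 3.21888) = 2.50532.
Integral + boundary = 53.2267.
Correction k=1: B_{2}/2! · (f^{(1)}(25) − f^{(1)}(6)) = 1/12 · (0.0400000 − 0.166667) = -0.0105556.
After k=1: 53.2161.
Correction k=2: B_{4}/4! · (f^{(3)}(25) − f^{(3)}(6)) = −1/720 · (0.000128000 − 0.00925926) = 1.26823e-05.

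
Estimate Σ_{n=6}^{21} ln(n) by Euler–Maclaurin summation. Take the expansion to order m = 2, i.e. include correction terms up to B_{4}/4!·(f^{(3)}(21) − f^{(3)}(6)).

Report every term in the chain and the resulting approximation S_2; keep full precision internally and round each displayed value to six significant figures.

Integral: ∫_6^21 ln(x) dx = 38.1844.
½[f(6) + f(21)] = ½[1.79176 + 3.04452] = 2.41814.
Integral + boundary = 40.6026.
Order-1 term: 1/12 · (0.0476190 − 0.166667) = -0.00992063.
Partial sum through k=1: 40.5926.
Order-2 term: −1/720 · (0.000215959 − 0.00925926) = 1.25601e-05.

S_2 ≈ 40.5926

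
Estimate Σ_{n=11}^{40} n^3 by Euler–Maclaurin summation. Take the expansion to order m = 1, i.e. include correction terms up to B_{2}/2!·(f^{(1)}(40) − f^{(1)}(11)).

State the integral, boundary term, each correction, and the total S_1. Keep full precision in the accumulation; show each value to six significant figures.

Integral: ∫_11^40 x^3 dx = 636340.
½[f(11) + f(40)] = ½[1331.00 + 64000.0] = 32665.5.
Integral + boundary = 669005.
k=1: B_{2}/(2)! × [f^{(1)}(40) − f^{(1)}(11)] = 1/12 × (4800.00 − 363.000) = 369.750.

S_1 ≈ 669375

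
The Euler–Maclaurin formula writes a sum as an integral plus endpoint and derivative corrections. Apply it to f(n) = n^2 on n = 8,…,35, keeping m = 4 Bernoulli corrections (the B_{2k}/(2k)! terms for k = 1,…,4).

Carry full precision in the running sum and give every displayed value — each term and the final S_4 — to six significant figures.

The integral term ∫_8^35 x^2 dx = 14121.0.
½[f(8) + f(35)] = ½[64.0000 + 1225.00] = 644.500.
Running total after boundary: 14765.5.
k=1: B_{2}/(2)! × [f^{(1)}(35) − f^{(1)}(8)] = 1/12 × (70.0000 − 16.0000) = 4.50000.
Running total after k=1: 14770.0.
k=2: B_{4}/(4)! × [f^{(3)}(35) − f^{(3)}(8)] = −1/720 × (0.00000 − 0.00000) = 0.00000.
Running total after k=2: 14770.0.
k=3: B_{6}/(6)! × [f^{(5)}(35) − f^{(5)}(8)] = 1/30240 × (0.00000 − 0.00000) = 0.00000.
Running total after k=3: 14770.0.
k=4: B_{8}/(8)! × [f^{(7)}(35) − f^{(7)}(8)] = −1/1209600 × (0.00000 − 0.00000) = 0.00000.

S_4 ≈ 14770.0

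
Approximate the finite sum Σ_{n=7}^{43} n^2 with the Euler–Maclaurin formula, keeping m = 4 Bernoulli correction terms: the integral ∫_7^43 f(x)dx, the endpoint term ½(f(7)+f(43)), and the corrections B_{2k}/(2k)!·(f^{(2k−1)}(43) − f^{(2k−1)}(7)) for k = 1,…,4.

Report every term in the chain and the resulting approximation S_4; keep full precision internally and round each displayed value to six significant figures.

∫_7^43 x^2 dx evaluates to 26388.0.
Boundary: ½(f(7) + f(43)) = ½(49.0000 + 1849.00) = 949.000.
Running total after boundary: 27337.0.
k=1: B_{2}/(2)! × [f^{(1)}(43) − f^{(1)}(7)] = 1/12 × (86.0000 − 14.0000) = 6.00000.
After k=1: 27343.0.
k=2: B_{4}/(4)! × [f^{(3)}(43) − f^{(3)}(7)] = −1/720 × (0.00000 − 0.00000) = 0.00000.
After k=2: 27343.0.
k=3: B_{6}/(6)! × [f^{(5)}(43) − f^{(5)}(7)] = 1/30240 × (0.00000 − 0.00000) = 0.00000.
After k=3: 27343.0.
k=4: B_{8}/(8)! × [f^{(7)}(43) − f^{(7)}(7)] = −1/1209600 × (0.00000 − 0.00000) = 0.00000.

S_4 ≈ 27343.0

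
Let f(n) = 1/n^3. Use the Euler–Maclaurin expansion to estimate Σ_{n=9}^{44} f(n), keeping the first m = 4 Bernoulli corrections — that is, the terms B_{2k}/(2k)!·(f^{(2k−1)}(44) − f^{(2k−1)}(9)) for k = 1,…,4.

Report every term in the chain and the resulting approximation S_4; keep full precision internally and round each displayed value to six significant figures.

S_4 ≈ 0.00664420

Integral: ∫_9^44 1/x^3 dx = 0.00591458.
Boundary: ½(f(9) + f(44)) = ½(0.00137174 + 1.17393e-05) = 0.000691741.
Running total after boundary: 0.00660632.
Correction k=1: B_{2}/2! · (f^{(1)}(44) − f^{(1)}(9)) = 1/12 · (-8.00406e-07 − (-0.000457247)) = 3.80372e-05.
After k=1: 0.00664435.
Correction k=2: B_{4}/4! · (f^{(3)}(44) − f^{(3)}(9)) = −1/720 · (-8.26866e-09 − (-0.000112901)) = -1.56795e-07.
After k=2: 0.00664420.
Correction k=3: B_{6}/6! · (f^{(5)}(44) − f^{(5)}(9)) = 1/30240 · (-1.79382e-10 − (-5.85410e-05)) = 1.93588e-09.
After k=3: 0.00664420.
Correction k=4: B_{8}/8! · (f^{(7)}(44) − f^{(7)}(9)) = −1/1209600 · (-6.67124e-12 − (-5.20365e-05)) = -4.30196e-11.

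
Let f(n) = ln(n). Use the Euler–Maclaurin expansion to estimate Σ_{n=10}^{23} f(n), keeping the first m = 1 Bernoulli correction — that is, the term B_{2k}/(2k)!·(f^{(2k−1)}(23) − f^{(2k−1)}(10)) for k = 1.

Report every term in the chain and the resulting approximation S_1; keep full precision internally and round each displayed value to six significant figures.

Integral: ∫_10^23 ln(x) dx = 36.0905.
½[f(10) + f(23)] = ½[2.30259 + 3.13549] = 2.71904.
Running total after boundary: 38.8096.
Order-1 term: 1/12 · (0.0434783 − 0.100000) = -0.00471014.

S_1 ≈ 38.8048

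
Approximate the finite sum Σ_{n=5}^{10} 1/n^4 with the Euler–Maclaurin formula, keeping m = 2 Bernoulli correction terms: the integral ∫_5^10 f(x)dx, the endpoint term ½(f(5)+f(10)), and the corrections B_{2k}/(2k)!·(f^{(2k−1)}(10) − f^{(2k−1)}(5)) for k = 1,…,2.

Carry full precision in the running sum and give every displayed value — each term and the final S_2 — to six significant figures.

S_2 ≈ 0.00328455

Integral: ∫_5^10 1/x^4 dx = 0.00233333.
Boundary: ½(f(5) + f(10)) = ½(0.00160000 + 0.000100000) = 0.000850000.
Running total after boundary: 0.00318333.
k=1: B_{2}/(2)! × [f^{(1)}(10) − f^{(1)}(5)] = 1/12 × (-4.00000e-05 − (-0.00128000)) = 0.000103333.
Partial sum through k=1: 0.00328667.
k=2: B_{4}/(4)! × [f^{(3)}(10) − f^{(3)}(5)] = −1/720 × (-1.20000e-05 − (-0.00153600)) = -2.11667e-06.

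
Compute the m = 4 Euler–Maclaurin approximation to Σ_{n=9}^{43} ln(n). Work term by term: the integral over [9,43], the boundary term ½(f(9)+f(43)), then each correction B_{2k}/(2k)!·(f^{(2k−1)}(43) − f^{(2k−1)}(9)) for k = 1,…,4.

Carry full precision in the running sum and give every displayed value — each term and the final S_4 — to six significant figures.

S_4 ≈ 110.928

∫_9^43 ln(x) dx evaluates to 107.957.
½[f(9) + f(43)] = ½[2.19722 + 3.76120] = 2.97921.
Running total after boundary: 110.936.
Correction k=1: B_{2}/2! · (f^{(1)}(43) − f^{(1)}(9)) = 1/12 · (0.0232558 − 0.111111) = -0.00732127.
Running total after k=1: 110.928.
Correction k=2: B_{4}/4! · (f^{(3)}(43) − f^{(3)}(9)) = −1/720 · (2.51550e-05 − 0.00274348) = 3.77546e-06.
Running total after k=2: 110.928.
Correction k=3: B_{6}/6! · (f^{(5)}(43) − f^{(5)}(9)) = 1/30240 · (1.63256e-07 − 0.000406442) = -1.34351e-08.
Running total after k=3: 110.928.
Correction k=4: B_{8}/8! · (f^{(7)}(43) − f^{(7)}(9)) = −1/1209600 · (2.64883e-09 − 0.000150534) = 1.24447e-10.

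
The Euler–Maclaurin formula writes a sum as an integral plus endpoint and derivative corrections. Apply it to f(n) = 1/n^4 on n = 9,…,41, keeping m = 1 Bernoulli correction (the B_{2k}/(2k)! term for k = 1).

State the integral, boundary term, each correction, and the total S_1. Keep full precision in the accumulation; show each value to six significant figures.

S_1 ≈ 0.000534438

The integral term ∫_9^41 1/x^4 dx = 0.000452411.
½[f(9) + f(41)] = ½[0.000152416 + 3.53887e-07] = 7.63848e-05.
Integral + boundary = 0.000528796.
Order-1 term: 1/12 · (-3.45256e-08 − (-6.77404e-05)) = 5.64215e-06.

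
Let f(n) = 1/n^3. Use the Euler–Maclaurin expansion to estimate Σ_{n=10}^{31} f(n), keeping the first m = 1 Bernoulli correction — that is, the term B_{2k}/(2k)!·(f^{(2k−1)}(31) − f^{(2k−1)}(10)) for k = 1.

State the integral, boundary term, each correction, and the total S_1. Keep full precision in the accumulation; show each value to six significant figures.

S_1 ≈ 0.00502122

The integral term ∫_10^31 1/x^3 dx = 0.00447971.
Endpoint term: (f(10) + f(31))/2 = (0.00100000 + 3.35672e-05)/2 = 0.000516784.
Running total after boundary: 0.00499649.
Correction k=1: B_{2}/2! · (f^{(1)}(31) − f^{(1)}(10)) = 1/12 · (-3.24844e-06 − (-0.000300000)) = 2.47293e-05.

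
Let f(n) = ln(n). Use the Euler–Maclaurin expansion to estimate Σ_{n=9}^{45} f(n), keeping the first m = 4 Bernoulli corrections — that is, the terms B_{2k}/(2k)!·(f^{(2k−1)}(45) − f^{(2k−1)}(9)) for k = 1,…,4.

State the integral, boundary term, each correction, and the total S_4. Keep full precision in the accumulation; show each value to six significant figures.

S_4 ≈ 118.519

∫_9^45 ln(x) dx evaluates to 115.525.
Boundary: ½(f(9) + f(45)) = ½(2.19722 + 3.80666) = 3.00194.
So far: 118.527.
k=1: B_{2}/(2)! × [f^{(1)}(45) − f^{(1)}(9)] = 1/12 × (0.0222222 − 0.111111) = -0.00740741.
Running total after k=1: 118.519.
k=2: B_{4}/(4)! × [f^{(3)}(45) − f^{(3)}(9)] = −1/720 × (2.19479e-05 − 0.00274348) = 3.77991e-06.
Running total after k=2: 118.519.
k=3: B_{6}/(6)! × [f^{(5)}(45) − f^{(5)}(9)] = 1/30240 × (1.30061e-07 − 0.000406442) = -1.34362e-08.
Running total after k=3: 118.519.
k=4: B_{8}/(8)! × [f^{(7)}(45) − f^{(7)}(9)] = −1/1209600 × (1.92684e-09 − 0.000150534) = 1.24448e-10.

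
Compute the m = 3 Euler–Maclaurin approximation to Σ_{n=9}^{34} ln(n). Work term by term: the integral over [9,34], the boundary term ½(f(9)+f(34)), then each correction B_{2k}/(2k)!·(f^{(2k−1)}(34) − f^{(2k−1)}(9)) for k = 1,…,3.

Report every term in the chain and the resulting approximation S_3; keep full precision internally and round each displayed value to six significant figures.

Integral: ∫_9^34 ln(x) dx = 75.1212.
½[f(9) + f(34)] = ½[2.19722 + 3.52636] = 2.86179.
Running total after boundary: 77.9830.
Correction k=1: B_{2}/2! · (f^{(1)}(34) − f^{(1)}(9)) = 1/12 · (0.0294118 − 0.111111) = -0.00680828.
After k=1: 77.9762.
Correction k=2: B_{4}/4! · (f^{(3)}(34) − f^{(3)}(9)) = −1/720 · (5.08854e-05 − 0.00274348) = 3.73972e-06.
After k=2: 77.9762.
Correction k=3: B_{6}/6! · (f^{(5)}(34) − f^{(5)}(9)) = 1/30240 · (5.28222e-07 − 0.000406442) = -1.34231e-08.

S_3 ≈ 77.9762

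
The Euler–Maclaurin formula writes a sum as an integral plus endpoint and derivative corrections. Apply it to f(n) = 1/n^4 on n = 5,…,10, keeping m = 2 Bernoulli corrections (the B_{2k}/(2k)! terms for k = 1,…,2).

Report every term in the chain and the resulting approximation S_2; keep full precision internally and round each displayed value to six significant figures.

Integral: ∫_5^10 1/x^4 dx = 0.00233333.
½[f(5) + f(10)] = ½[0.00160000 + 0.000100000] = 0.000850000.
Integral + boundary = 0.00318333.
k=1: B_{2}/(2)! × [f^{(1)}(10) − f^{(1)}(5)] = 1/12 × (-4.00000e-05 − (-0.00128000)) = 0.000103333.
Partial sum through k=1: 0.00328667.
k=2: B_{4}/(4)! × [f^{(3)}(10) − f^{(3)}(5)] = −1/720 × (-1.20000e-05 − (-0.00153600)) = -2.11667e-06.

S_2 ≈ 0.00328455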